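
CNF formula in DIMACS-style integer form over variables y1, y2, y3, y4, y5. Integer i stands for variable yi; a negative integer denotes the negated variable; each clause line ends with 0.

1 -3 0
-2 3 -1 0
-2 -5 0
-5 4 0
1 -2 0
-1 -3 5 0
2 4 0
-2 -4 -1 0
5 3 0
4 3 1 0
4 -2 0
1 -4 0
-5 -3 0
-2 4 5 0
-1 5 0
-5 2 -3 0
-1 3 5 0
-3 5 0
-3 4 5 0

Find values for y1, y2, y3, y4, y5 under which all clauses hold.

y1=True  y2=False  y3=False  y4=True  y5=True

Branch on y1: take y1 = True.
  then y5 is forced to True.
  then y2 is forced to False.
  then y4 is forced to True.
  then y3 is forced to False.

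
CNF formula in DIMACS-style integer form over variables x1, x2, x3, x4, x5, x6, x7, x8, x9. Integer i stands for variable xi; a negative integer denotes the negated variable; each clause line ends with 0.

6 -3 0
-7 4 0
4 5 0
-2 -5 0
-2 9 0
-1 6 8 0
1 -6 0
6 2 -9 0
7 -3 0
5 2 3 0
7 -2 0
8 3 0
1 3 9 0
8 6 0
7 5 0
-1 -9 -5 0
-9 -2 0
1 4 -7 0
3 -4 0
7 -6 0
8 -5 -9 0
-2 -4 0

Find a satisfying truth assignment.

Set x1 = True and propagate.
Try x2 = False.
For the remaining variables, x3 = True, x4 = True, x5 = False, x6 = True, x7 = True, x8 = False, x9 = True works.

x1 = 1, x2 = 0, x3 = 1, x4 = 1, x5 = 0, x6 = 1, x7 = 1, x8 = 0, x9 = 1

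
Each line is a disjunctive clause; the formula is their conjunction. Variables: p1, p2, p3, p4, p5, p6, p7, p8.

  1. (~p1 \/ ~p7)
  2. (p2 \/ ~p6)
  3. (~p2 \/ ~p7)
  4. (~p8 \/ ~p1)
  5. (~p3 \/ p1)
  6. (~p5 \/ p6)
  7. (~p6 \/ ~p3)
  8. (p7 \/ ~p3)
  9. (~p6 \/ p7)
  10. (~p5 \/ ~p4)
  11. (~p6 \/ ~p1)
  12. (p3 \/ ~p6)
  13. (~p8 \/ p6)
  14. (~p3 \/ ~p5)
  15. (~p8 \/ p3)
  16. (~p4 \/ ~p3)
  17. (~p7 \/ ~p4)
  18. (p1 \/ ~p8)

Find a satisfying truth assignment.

p1=F  p2=F  p3=F  p4=F  p5=F  p6=F  p7=F  p8=F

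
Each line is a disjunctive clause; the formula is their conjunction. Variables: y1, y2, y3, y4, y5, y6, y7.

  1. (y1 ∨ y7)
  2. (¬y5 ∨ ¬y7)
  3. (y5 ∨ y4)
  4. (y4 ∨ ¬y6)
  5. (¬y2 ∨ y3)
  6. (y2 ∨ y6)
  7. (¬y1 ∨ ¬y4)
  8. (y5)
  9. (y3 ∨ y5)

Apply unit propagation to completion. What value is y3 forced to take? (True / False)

True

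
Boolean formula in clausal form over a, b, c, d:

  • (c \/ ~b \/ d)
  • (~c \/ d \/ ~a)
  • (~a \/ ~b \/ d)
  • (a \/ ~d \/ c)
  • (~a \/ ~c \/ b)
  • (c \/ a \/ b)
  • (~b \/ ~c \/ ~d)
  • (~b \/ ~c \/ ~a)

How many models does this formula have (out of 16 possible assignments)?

Satisfying assignments:
  a=0 b=0 c=1 d=0
  a=0 b=0 c=1 d=1
  a=0 b=1 c=1 d=0
  a=1 b=0 c=0 d=0
  a=1 b=0 c=0 d=1
  a=1 b=1 c=0 d=1
Count: 6.

6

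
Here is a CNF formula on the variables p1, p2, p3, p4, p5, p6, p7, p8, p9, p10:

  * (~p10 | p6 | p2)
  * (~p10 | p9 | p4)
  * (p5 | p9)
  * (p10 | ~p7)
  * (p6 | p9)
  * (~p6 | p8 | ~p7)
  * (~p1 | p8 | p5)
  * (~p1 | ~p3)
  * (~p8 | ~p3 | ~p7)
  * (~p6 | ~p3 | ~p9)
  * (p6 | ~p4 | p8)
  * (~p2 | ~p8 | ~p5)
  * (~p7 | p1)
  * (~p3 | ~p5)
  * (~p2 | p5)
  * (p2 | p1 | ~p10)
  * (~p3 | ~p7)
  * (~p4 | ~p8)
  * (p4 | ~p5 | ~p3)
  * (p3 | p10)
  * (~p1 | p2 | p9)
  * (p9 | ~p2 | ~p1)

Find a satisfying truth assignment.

p1=T, p2=F, p3=F, p4=F, p5=T, p6=T, p7=F, p8=T, p9=T, p10=T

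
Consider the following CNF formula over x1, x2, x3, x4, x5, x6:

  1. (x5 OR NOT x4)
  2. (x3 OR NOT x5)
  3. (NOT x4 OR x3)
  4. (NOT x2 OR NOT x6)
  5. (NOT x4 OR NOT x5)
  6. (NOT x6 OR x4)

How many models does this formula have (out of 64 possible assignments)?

Split on x4, then x5.
  x4=1, x5=1: a clause becomes empty — 0.
  x4=1, x5=0: a clause becomes empty — 0.
  x4=0, x5=1: remaining (x1,x2,x3,x6) ∈ {(0,0,1,0); (0,1,1,0); (1,0,1,0); (1,1,1,0)} — 4.
  x4=0, x5=0: forces x6=0; x1, x2, x3 free → 2^3 = 8.
Total: 0 + 0 + 4 + 8 = 12.

12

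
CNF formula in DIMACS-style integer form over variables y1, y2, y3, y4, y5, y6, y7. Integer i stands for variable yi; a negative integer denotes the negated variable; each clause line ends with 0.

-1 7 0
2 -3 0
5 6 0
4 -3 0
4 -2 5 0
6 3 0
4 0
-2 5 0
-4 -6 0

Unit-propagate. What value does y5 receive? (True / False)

True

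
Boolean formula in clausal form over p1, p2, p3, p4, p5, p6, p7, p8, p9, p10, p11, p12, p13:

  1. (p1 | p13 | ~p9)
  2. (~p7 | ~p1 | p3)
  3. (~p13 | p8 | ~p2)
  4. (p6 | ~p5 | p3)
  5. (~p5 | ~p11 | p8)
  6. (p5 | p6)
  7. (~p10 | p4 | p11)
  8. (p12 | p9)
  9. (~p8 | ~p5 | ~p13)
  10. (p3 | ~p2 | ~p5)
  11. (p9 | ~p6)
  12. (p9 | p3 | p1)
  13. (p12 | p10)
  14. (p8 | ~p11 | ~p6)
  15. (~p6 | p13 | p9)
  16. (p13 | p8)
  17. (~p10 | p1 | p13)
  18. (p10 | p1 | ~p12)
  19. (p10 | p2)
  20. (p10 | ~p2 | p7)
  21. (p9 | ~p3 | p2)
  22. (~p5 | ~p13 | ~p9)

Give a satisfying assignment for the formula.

p1=True  p2=True  p3=True  p4=False  p5=True  p6=False  p7=False  p8=True  p9=True  p10=True  p11=True  p12=True  p13=False

Check each clause:
  1. (p1 | p13 | ~p9) — p1 is true.
  2. (~p1 | p3 | ~p7) — ~p7 is true.
  3. (p8 | ~p2 | ~p13) — p8 is true.
  4. (p6 | p3 | ~p5) — p3 is true.
  5. (~p5 | p8 | ~p11) — p8 is true.
  6. (p6 | p5) — p5 is true.
  7. (~p10 | p11 | p4) — p11 is true.
  8. (p9 | p12) — p9 is true.
  9. (~p8 | ~p13 | ~p5) — ~p13 is true.
  10. (~p2 | ~p5 | p3) — p3 is true.
  11. (p9 | ~p6) — p9 is true.
  12. (p1 | p3 | p9) — p9 is true.
  13. (p10 | p12) — p10 is true.
  14. (p8 | ~p6 | ~p11) — p8 is true.
  15. (p13 | p9 | ~p6) — p9 is true.
  16. (p13 | p8) — p8 is true.
  17. (~p10 | p1 | p13) — p1 is true.
  18. (~p12 | p10 | p1) — p1 is true.
  19. (p2 | p10) — p10 is true.
  20. (p7 | ~p2 | p10) — p10 is true.
  21. (~p3 | p9 | p2) — p9 is true.
  22. (~p13 | ~p9 | ~p5) — ~p13 is true.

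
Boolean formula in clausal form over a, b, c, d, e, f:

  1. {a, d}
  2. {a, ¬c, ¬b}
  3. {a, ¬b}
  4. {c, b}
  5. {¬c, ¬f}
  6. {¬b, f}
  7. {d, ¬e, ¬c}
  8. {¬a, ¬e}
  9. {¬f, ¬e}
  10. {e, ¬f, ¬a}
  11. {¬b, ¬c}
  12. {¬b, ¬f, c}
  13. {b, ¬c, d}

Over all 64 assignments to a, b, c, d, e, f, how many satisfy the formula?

3

The models are:
  a=F b=F c=T d=T e=F f=F
  a=F b=F c=T d=T e=T f=F
  a=T b=F c=T d=T e=F f=F
Count: 3.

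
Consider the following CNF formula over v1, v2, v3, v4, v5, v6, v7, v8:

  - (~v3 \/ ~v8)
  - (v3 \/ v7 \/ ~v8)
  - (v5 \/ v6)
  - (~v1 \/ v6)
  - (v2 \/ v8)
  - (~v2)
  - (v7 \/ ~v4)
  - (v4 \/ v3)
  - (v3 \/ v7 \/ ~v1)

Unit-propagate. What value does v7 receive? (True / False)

True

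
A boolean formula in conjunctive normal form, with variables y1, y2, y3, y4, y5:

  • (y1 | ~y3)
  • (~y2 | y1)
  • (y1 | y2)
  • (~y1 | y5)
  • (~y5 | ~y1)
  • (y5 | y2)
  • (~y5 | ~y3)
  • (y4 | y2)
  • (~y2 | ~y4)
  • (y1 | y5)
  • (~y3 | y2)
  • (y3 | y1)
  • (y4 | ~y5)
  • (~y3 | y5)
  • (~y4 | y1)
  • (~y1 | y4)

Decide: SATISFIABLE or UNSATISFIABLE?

y1 = True:
  propagation gives y5=True; an empty clause results — contradiction.
y1 = False:
  propagation gives y3=False; an empty clause results — contradiction.
Every branch closes, so no satisfying assignment exists.

UNSATISFIABLE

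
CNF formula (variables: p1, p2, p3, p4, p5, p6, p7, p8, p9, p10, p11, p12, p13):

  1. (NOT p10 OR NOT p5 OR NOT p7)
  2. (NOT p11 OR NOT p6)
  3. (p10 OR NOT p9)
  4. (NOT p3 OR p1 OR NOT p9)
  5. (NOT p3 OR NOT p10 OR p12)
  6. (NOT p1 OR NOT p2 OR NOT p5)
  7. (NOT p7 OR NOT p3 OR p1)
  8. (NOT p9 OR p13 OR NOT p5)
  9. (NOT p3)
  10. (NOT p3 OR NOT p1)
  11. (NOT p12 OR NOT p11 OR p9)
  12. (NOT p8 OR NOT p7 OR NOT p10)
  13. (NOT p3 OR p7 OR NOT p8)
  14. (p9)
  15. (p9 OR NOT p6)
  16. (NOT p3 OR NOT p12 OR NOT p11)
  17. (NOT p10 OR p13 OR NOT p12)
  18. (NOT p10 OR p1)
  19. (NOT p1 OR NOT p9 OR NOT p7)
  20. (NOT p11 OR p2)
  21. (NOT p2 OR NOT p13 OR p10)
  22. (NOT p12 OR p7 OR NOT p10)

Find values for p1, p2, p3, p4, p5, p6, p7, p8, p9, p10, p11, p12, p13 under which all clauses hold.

p1 = 1  p2 = 1  p3 = 0  p4 = 1  p5 = 0  p6 = 0  p7 = 0  p8 = 0  p9 = 1  p10 = 1  p11 = 1  p12 = 0  p13 = 1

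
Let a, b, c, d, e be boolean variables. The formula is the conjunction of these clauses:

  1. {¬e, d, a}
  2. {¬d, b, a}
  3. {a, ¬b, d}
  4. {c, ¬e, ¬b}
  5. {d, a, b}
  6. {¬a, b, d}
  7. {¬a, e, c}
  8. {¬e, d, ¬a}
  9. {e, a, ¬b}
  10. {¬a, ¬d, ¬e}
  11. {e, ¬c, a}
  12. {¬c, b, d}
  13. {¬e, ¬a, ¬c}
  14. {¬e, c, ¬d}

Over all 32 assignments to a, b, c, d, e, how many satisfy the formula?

4

The models are:
  a=0 b=1 c=1 d=1 e=1
  a=1 b=0 c=1 d=1 e=0
  a=1 b=1 c=1 d=0 e=0
  a=1 b=1 c=1 d=1 e=0
Count: 4.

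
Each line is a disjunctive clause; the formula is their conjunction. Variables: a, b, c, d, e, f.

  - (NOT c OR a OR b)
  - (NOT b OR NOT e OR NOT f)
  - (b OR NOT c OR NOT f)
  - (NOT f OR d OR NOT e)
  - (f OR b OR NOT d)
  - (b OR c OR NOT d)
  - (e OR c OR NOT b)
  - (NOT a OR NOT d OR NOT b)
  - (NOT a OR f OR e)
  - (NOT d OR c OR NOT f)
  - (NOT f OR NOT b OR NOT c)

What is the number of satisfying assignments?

14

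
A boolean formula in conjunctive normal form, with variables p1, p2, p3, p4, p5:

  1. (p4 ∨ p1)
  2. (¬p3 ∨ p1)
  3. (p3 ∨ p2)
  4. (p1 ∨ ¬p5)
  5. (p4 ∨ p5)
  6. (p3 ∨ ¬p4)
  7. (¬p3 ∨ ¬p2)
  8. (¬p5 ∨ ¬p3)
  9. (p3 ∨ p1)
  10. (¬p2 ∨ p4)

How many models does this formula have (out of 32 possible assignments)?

Satisfying assignments:
  p1=1 p2=0 p3=1 p4=1 p5=0
That's 1 in total.

1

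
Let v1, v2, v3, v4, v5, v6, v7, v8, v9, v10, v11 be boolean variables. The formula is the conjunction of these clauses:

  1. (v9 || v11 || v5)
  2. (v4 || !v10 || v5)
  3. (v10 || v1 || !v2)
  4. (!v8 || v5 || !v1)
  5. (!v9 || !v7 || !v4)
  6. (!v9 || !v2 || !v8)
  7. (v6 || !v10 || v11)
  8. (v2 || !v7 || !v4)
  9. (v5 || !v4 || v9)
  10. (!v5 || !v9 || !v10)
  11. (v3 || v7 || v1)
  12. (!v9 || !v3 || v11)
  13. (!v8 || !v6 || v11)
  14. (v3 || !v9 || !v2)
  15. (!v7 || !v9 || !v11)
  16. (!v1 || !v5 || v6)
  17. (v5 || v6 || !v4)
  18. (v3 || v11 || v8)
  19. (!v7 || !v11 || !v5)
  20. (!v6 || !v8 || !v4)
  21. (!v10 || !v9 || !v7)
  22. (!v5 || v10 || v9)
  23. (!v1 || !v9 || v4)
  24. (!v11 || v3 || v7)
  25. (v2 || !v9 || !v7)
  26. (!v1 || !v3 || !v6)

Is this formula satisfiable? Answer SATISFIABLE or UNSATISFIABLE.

Set v1 = False and propagate.
For the remaining variables, v2 = False, v3 = True, v4 = False, v5 = False, v6 = True, v7 = False, v8 = True, v9 = True, v10 = False, v11 = True works.
So v1=0, v2=0, v3=1, v4=0, v5=0, v6=1, v7=0, v8=1, v9=1, v10=0, v11=1 is a satisfying assignment.

SATISFIABLE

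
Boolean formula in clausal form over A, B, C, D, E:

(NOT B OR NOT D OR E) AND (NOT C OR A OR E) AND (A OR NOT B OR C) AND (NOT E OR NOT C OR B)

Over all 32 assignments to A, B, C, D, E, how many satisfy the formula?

18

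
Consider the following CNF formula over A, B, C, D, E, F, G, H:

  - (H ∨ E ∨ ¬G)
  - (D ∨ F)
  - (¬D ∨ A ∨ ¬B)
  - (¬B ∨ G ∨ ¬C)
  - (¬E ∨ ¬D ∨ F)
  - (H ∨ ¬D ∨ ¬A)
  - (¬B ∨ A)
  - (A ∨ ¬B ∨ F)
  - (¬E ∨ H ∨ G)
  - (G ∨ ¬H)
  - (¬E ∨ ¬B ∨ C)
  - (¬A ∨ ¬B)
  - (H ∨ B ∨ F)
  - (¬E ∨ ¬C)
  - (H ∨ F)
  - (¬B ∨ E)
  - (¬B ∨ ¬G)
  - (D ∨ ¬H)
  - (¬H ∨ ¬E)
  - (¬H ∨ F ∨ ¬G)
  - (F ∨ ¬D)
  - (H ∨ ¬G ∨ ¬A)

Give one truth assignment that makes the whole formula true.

A=False  B=False  C=False  D=True  E=True  F=True  G=True  H=False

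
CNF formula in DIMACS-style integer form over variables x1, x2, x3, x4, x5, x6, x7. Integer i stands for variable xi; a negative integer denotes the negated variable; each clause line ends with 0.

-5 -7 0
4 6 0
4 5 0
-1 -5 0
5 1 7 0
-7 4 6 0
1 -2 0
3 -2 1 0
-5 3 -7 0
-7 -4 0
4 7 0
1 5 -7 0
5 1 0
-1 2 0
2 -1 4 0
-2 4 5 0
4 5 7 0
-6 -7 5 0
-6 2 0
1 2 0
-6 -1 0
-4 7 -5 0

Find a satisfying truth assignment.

x1 = T, x2 = T, x3 = F, x4 = T, x5 = F, x6 = F, x7 = F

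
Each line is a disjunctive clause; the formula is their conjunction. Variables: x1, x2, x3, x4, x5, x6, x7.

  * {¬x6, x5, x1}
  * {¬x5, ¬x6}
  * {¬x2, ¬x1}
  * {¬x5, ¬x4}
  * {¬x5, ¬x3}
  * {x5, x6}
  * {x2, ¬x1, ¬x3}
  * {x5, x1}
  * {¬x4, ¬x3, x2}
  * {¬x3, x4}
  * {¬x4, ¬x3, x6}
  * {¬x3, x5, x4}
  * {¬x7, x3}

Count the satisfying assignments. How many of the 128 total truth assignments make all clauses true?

Satisfying assignments:
  x1=0 x2=0 x3=0 x4=0 x5=1 x6=0 x7=0
  x1=0 x2=1 x3=0 x4=0 x5=1 x6=0 x7=0
  x1=1 x2=0 x3=0 x4=0 x5=0 x6=1 x7=0
  x1=1 x2=0 x3=0 x4=0 x5=1 x6=0 x7=0
  x1=1 x2=0 x3=0 x4=1 x5=0 x6=1 x7=0
That's 5 in total.

5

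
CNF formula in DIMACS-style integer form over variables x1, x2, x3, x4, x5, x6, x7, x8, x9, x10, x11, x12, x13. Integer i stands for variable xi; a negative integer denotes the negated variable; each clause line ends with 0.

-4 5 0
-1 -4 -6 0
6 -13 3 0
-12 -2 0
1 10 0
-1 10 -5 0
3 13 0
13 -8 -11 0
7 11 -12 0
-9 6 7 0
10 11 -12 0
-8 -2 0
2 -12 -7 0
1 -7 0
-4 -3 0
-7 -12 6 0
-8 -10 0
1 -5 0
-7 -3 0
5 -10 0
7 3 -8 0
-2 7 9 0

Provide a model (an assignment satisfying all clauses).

x1=T  x2=T  x3=T  x4=F  x5=F  x6=T  x7=F  x8=F  x9=T  x10=F  x11=F  x12=F  x13=F

Check each clause:
  1. (¬x4 ∨ x5) — ¬x4 is true.
  2. (¬x6 ∨ ¬x4 ∨ ¬x1) — ¬x4 is true.
  3. (¬x13 ∨ x6 ∨ x3) — x3 is true.
  4. (¬x2 ∨ ¬x12) — ¬x12 is true.
  5. (x10 ∨ x1) — x1 is true.
  6. (¬x1 ∨ x10 ∨ ¬x5) — ¬x5 is true.
  7. (x13 ∨ x3) — x3 is true.
  8. (¬x8 ∨ ¬x11 ∨ x13) — ¬x8 is true.
  9. (¬x12 ∨ x7 ∨ x11) — ¬x12 is true.
  10. (¬x9 ∨ x7 ∨ x6) — x6 is true.
  11. (x10 ∨ ¬x12 ∨ x11) — ¬x12 is true.
  12. (¬x2 ∨ ¬x8) — ¬x8 is true.
  13. (¬x12 ∨ ¬x7 ∨ x2) — ¬x7 is true.
  14. (x1 ∨ ¬x7) — x1 is true.
  15. (¬x3 ∨ ¬x4) — ¬x4 is true.
  16. (x6 ∨ ¬x12 ∨ ¬x7) — ¬x7 is true.
  17. (¬x10 ∨ ¬x8) — ¬x8 is true.
  18. (x1 ∨ ¬x5) — x1 is true.
  19. (¬x7 ∨ ¬x3) — ¬x7 is true.
  20. (¬x10 ∨ x5) — ¬x10 is true.
  21. (x3 ∨ ¬x8 ∨ x7) — ¬x8 is true.
  22. (x9 ∨ ¬x2 ∨ x7) — x9 is true.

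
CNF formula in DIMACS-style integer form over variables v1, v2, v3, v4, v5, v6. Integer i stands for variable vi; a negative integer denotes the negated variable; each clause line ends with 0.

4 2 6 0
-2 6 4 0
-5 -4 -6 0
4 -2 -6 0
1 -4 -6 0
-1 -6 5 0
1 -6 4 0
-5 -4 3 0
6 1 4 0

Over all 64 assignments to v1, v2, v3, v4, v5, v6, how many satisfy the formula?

14

Case analysis on v4 and v6:
  v4=1, v6=1: a clause becomes empty — 0.
  v4=1, v6=0: v1, v2 free; 3 ways for (v3,v5) × 2^2 = 12.
  v4=0, v6=1: remaining (v1,v2,v3,v5) ∈ {(1,0,0,1); (1,0,1,1)} — 2.
  v4=0, v6=0: a clause becomes empty — 0.
Total: 0 + 12 + 2 + 0 = 14.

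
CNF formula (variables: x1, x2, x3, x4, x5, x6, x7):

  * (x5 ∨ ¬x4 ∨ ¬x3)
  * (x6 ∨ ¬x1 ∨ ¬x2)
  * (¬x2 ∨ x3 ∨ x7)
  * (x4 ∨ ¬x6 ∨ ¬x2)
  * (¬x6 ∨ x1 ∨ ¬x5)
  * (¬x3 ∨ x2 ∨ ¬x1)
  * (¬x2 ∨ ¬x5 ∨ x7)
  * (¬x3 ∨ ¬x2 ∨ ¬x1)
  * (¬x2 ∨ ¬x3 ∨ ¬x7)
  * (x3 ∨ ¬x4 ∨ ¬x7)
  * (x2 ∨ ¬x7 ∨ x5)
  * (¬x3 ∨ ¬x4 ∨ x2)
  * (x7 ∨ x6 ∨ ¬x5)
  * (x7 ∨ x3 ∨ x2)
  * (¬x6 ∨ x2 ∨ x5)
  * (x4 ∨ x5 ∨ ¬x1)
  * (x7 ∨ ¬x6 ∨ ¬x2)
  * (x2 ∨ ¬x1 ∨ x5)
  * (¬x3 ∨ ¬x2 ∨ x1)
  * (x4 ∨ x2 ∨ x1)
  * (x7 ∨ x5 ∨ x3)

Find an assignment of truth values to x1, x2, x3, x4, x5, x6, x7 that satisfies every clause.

x1=F, x2=T, x3=F, x4=F, x5=F, x6=F, x7=T

Branch on x1: take x1 = False.
Set x2 = True and propagate.
  then x3 is forced to False.
  then x7 is forced to True.
  then x4 is forced to False.
  then x6 is forced to False.
x5 is now unconstrained; take x5 = False.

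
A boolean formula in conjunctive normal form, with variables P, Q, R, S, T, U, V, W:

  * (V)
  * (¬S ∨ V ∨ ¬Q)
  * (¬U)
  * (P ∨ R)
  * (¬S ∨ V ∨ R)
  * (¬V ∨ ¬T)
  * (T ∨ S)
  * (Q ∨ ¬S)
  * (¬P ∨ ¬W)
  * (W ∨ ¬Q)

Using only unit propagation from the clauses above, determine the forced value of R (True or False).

True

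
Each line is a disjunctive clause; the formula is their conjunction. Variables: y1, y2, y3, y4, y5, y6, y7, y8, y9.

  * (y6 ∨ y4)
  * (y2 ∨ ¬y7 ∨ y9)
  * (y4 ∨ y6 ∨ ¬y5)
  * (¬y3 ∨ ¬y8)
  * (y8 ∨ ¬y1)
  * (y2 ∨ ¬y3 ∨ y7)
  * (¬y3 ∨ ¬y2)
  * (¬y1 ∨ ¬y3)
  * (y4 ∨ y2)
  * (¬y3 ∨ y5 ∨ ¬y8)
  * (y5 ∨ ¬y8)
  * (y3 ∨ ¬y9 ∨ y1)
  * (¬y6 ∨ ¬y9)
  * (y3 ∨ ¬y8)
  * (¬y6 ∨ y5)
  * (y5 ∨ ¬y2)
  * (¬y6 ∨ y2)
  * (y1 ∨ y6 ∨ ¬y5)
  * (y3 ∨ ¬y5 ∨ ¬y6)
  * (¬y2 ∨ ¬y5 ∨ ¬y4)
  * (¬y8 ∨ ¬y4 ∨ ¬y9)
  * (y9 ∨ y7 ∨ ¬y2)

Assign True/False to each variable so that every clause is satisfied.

y1 = False, y2 = False, y3 = True, y4 = True, y5 = False, y6 = False, y7 = True, y8 = False, y9 = True

Check each clause:
  1. (y4 ∨ y6) — y4 is true.
  2. (y9 ∨ ¬y7 ∨ y2) — y9 is true.
  3. (y6 ∨ y4 ∨ ¬y5) — ¬y5 is true.
  4. (¬y3 ∨ ¬y8) — ¬y8 is true.
  5. (¬y1 ∨ y8) — ¬y1 is true.
  6. (y2 ∨ y7 ∨ ¬y3) — y7 is true.
  7. (¬y2 ∨ ¬y3) — ¬y2 is true.
  8. (¬y1 ∨ ¬y3) — ¬y1 is true.
  9. (y2 ∨ y4) — y4 is true.
  10. (¬y8 ∨ y5 ∨ ¬y3) — ¬y8 is true.
  11. (¬y8 ∨ y5) — ¬y8 is true.
  12. (¬y9 ∨ y3 ∨ y1) — y3 is true.
  13. (¬y6 ∨ ¬y9) — ¬y6 is true.
  14. (¬y8 ∨ y3) — ¬y8 is true.
  15. (¬y6 ∨ y5) — ¬y6 is true.
  16. (¬y2 ∨ y5) — ¬y2 is true.
  17. (y2 ∨ ¬y6) — ¬y6 is true.
  18. (y6 ∨ ¬y5 ∨ y1) — ¬y5 is true.
  19. (¬y5 ∨ ¬y6 ∨ y3) — ¬y6 is true.
  20. (¬y2 ∨ ¬y5 ∨ ¬y4) — ¬y5 is true.
  21. (¬y8 ∨ ¬y9 ∨ ¬y4) — ¬y8 is true.
  22. (¬y2 ∨ y7 ∨ y9) — y9 is true.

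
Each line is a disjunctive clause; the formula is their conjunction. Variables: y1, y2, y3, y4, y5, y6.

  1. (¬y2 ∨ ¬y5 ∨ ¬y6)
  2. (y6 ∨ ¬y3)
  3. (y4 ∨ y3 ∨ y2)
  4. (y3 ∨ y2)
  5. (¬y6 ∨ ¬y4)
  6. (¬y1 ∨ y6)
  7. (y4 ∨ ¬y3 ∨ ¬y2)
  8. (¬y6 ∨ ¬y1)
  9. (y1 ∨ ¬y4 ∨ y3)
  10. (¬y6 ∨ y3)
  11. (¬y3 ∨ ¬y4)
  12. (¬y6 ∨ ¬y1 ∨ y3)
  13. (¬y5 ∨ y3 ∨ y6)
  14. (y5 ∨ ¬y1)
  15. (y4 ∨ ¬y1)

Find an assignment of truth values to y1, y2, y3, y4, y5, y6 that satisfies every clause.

y1=F, y2=T, y3=F, y4=F, y5=F, y6=F

Try y1 = False.
Branch on y2: take y2 = True.
Try y3 = False.
  then y4 is forced to False.
  then y6 is forced to False.
  then y5 is forced to False.
Every clause has at least one true literal under this assignment.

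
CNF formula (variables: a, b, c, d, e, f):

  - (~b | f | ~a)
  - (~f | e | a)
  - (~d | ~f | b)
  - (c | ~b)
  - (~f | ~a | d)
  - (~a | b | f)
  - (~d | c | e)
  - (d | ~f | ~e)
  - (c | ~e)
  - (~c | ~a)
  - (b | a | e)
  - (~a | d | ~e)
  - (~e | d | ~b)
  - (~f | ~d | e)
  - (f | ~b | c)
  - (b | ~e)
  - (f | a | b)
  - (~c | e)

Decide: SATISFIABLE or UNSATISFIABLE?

SATISFIABLE

Set a = False and propagate.
Branch on b: take b = True.
  then c is forced to True.
  then e is forced to True.
  then d is forced to True.
f is now unconstrained; take f = True.
So a=False, b=True, c=True, d=True, e=True, f=True is a satisfying assignment.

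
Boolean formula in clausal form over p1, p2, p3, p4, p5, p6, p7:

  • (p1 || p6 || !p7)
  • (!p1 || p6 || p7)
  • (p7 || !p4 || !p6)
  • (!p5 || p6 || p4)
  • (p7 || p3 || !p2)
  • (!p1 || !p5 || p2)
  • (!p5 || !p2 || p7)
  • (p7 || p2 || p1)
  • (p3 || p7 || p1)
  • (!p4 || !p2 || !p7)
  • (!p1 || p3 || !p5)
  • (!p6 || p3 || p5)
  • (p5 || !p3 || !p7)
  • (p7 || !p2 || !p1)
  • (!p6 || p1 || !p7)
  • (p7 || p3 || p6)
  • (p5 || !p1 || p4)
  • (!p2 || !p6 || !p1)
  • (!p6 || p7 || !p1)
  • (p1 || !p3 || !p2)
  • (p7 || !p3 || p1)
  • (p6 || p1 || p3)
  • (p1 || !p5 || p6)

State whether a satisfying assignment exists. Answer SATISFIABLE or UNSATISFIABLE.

Set p1 = True and propagate.
Try p2 = False.
  then p5 is forced to False.
  then p4 is forced to True.
Try p3 = False.
  then p6 is forced to False.
  then p7 is forced to True.
Every clause has at least one true literal under this assignment.
So p1 = True  p2 = False  p3 = False  p4 = True  p5 = False  p6 = False  p7 = True is a satisfying assignment.

SATISFIABLE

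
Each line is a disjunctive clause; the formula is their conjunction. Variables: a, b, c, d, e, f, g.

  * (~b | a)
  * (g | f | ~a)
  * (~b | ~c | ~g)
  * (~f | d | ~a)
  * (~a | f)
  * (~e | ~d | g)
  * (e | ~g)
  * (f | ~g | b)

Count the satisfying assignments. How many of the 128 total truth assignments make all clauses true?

23

Case analysis on g and a:
  g=T, a=T: remaining (b,c,d,e,f) ∈ {(F,F,T,T,T); (F,T,T,T,T); (T,F,T,T,T)} — 3.
  g=T, a=F: remaining (b,c,d,e,f) ∈ {(F,F,F,T,T); (F,F,T,T,T); (F,T,F,T,T); (F,T,T,T,T)} — 4.
  g=F, a=T: remaining (b,c,d,e,f) ∈ {(F,F,T,F,T); (F,T,T,F,T); (T,F,T,F,T); (T,T,T,F,T)} — 4.
  g=F, a=F: c, f free; 3 ways for (b,d,e) × 2^2 = 12.
Total: 3 + 4 + 4 + 12 = 23.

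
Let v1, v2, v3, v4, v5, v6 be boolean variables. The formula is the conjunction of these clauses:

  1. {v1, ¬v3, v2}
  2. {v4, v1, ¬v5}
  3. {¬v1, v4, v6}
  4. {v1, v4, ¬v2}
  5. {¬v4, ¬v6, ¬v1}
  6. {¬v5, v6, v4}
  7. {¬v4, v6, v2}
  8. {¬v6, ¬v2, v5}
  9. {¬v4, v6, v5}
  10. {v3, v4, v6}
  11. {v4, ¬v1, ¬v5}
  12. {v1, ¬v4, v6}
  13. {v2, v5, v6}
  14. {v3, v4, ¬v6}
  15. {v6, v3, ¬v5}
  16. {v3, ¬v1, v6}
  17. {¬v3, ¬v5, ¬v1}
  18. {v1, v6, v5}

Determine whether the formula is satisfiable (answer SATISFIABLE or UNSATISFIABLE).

SATISFIABLE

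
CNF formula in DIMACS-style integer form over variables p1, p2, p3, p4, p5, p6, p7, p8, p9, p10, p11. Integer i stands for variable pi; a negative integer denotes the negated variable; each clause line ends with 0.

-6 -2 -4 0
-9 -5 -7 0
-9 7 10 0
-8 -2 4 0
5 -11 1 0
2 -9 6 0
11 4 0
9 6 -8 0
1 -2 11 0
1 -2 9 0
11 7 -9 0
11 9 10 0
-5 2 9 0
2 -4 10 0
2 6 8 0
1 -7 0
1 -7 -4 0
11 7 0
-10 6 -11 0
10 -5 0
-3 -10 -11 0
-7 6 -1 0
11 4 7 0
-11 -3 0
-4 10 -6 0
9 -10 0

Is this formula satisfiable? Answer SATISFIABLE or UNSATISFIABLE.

SATISFIABLE

p3 occurs only negated in the remaining clauses — set p3 = False.
Set p1 = True and propagate.
Branch on p2: take p2 = False.
For the remaining variables, p4 = True, p5 = False, p6 = True, p7 = False, p8 = False, p9 = True, p10 = True, p11 = True works.
Every clause has at least one true literal under this assignment.
So p1=1, p2=0, p3=0, p4=1, p5=0, p6=1, p7=0, p8=0, p9=1, p10=1, p11=1 is a satisfying assignment.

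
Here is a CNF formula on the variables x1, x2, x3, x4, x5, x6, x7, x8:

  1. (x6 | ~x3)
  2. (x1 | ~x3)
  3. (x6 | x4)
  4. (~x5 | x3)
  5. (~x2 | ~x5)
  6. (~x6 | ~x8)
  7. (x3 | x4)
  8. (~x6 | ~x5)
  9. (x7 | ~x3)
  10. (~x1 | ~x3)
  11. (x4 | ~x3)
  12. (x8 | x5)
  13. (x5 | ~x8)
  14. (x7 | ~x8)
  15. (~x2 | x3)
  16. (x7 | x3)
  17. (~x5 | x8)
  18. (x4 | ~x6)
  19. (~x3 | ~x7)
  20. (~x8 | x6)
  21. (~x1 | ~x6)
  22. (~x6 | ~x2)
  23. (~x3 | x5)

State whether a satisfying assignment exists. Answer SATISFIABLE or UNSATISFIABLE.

UNSATISFIABLE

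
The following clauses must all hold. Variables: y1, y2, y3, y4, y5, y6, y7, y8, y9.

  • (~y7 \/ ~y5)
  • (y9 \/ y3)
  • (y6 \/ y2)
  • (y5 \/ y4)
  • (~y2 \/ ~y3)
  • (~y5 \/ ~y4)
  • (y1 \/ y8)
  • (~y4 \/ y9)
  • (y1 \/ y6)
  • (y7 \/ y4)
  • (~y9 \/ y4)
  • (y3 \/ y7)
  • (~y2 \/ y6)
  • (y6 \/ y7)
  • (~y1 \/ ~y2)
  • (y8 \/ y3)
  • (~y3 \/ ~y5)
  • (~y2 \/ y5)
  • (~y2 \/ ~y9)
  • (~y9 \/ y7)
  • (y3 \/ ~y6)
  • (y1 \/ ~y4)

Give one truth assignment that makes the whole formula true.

y1 = True, y2 = False, y3 = True, y4 = True, y5 = False, y6 = True, y7 = True, y8 = False, y9 = True

Set y1 = True and propagate.
  then y2 is forced to False.
  then y6 is forced to True.
  then y3 is forced to True.
  then y5 is forced to False.
  then y4 is forced to True.
  then y9 is forced to True.
  then y7 is forced to True.
y8 is now unconstrained; take y8 = False.
Every clause has at least one true literal under this assignment.
Check each clause:
  1. (~y7 \/ ~y5) — ~y5 is true.
  2. (y9 \/ y3) — y9 is true.
  3. (y6 \/ y2) — y6 is true.
  4. (y5 \/ y4) — y4 is true.
  5. (~y3 \/ ~y2) — ~y2 is true.
  6. (~y4 \/ ~y5) — ~y5 is true.
  7. (y8 \/ y1) — y1 is true.
  8. (y9 \/ ~y4) — y9 is true.
  9. (y1 \/ y6) — y1 is true.
  10. (y4 \/ y7) — y4 is true.
  11. (y4 \/ ~y9) — y4 is true.
  12. (y7 \/ y3) — y3 is true.
  13. (~y2 \/ y6) — ~y2 is true.
  14. (y7 \/ y6) — y6 is true.
  15. (~y1 \/ ~y2) — ~y2 is true.
  16. (y3 \/ y8) — y3 is true.
  17. (~y5 \/ ~y3) — ~y5 is true.
  18. (~y2 \/ y5) — ~y2 is true.
  19. (~y2 \/ ~y9) — ~y2 is true.
  20. (~y9 \/ y7) — y7 is true.
  21. (~y6 \/ y3) — y3 is true.
  22. (~y4 \/ y1) — y1 is true.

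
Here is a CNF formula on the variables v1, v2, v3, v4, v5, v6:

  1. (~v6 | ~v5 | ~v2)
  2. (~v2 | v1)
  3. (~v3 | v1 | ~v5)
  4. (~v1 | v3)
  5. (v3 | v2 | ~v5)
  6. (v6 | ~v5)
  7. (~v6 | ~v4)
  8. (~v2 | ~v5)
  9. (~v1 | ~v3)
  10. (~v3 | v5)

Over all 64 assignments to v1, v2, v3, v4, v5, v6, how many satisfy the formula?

The models are:
  v1=F v2=F v3=F v4=F v5=F v6=F
  v1=F v2=F v3=F v4=F v5=F v6=T
  v1=F v2=F v3=F v4=T v5=F v6=F
Count: 3.

3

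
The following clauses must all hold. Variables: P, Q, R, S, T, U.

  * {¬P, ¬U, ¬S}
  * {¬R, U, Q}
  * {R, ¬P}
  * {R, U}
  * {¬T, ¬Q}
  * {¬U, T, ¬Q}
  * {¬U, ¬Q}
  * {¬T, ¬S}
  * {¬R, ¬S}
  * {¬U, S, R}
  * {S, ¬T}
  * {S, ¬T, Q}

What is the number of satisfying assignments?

The models are:
  P=0 Q=0 R=0 S=1 T=0 U=1
  P=0 Q=0 R=1 S=0 T=0 U=1
  P=0 Q=1 R=1 S=0 T=0 U=0
  P=1 Q=0 R=1 S=0 T=0 U=1
  P=1 Q=1 R=1 S=0 T=0 U=0
That's 5 in total.

5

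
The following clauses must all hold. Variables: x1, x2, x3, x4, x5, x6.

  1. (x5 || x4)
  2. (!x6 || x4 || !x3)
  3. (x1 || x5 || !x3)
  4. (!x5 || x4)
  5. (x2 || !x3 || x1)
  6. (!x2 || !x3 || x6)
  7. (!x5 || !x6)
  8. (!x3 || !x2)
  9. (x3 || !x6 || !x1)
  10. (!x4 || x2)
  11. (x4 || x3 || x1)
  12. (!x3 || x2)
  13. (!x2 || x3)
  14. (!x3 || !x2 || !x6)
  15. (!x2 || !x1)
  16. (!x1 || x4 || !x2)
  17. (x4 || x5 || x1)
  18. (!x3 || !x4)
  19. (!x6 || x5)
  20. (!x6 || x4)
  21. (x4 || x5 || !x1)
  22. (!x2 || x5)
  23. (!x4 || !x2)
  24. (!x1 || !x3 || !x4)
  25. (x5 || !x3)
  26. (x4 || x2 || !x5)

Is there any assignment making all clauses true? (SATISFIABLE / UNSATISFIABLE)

UNSATISFIABLE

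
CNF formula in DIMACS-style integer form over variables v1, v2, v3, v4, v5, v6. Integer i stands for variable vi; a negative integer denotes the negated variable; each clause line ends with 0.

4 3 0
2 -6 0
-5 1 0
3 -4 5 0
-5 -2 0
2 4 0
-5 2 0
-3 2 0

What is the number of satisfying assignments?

8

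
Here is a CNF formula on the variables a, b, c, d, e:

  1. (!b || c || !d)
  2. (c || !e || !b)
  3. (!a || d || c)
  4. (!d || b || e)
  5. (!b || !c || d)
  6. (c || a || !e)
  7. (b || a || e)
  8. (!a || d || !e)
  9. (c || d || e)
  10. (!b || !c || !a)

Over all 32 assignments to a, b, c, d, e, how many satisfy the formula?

7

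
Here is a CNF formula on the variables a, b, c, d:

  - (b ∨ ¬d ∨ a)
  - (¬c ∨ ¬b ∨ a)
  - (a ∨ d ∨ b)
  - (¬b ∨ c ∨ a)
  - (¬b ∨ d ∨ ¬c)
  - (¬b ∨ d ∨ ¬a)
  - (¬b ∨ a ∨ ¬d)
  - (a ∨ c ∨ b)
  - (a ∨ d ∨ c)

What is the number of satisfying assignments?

6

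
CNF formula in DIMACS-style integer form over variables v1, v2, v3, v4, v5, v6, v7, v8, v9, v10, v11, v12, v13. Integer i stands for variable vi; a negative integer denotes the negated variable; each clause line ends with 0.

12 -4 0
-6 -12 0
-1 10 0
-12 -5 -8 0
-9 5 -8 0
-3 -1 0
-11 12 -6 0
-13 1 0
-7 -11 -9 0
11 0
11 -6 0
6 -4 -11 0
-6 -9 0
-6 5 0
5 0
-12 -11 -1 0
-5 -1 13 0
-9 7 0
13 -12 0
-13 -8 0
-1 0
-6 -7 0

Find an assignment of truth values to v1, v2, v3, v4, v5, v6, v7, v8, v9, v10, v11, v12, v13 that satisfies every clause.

v1=F  v2=T  v3=F  v4=F  v5=T  v6=F  v7=T  v8=T  v9=F  v10=T  v11=T  v12=F  v13=F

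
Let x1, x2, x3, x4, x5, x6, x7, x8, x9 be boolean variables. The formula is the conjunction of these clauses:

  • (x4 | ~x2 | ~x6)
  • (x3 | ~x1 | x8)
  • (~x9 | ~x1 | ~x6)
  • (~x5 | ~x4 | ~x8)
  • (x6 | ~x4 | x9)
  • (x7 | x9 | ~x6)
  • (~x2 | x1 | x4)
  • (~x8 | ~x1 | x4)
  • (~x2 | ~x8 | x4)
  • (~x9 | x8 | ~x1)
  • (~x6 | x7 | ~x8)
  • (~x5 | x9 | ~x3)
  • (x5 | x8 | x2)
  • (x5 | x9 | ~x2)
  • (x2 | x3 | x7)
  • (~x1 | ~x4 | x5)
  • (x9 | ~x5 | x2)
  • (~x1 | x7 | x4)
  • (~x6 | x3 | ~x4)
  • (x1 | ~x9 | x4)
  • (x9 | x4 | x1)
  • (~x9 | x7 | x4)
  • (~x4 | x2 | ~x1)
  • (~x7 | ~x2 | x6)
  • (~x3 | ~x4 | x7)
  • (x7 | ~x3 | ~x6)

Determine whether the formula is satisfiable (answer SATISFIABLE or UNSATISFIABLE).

Try x1 = False.
Branch on x2: take x2 = False.
The remaining clauses are satisfied by x3 = False, x4 = True, x5 = True, x6 = False, x7 = True, x8 = False, x9 = True.
Every clause has at least one true literal under this assignment.
So x1=False, x2=False, x3=False, x4=True, x5=True, x6=False, x7=True, x8=False, x9=True is a satisfying assignment.

SATISFIABLE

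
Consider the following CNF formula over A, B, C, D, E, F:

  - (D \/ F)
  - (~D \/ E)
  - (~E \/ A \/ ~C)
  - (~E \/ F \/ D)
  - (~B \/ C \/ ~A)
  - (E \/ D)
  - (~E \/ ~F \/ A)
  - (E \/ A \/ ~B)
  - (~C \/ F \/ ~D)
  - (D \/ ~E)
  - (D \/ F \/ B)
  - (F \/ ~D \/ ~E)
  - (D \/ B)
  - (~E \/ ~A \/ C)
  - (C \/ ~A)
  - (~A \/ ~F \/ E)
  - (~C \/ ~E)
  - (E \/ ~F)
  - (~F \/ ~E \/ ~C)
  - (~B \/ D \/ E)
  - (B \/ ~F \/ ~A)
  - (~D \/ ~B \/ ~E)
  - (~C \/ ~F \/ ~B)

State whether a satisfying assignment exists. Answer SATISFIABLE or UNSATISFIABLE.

E = True:
  propagation gives D=True, F=True, A=True, C=True; an empty clause results — contradiction.
E = False:
  propagation gives D=False; an empty clause results — contradiction.
Every branch closes, so no satisfying assignment exists.

UNSATISFIABLE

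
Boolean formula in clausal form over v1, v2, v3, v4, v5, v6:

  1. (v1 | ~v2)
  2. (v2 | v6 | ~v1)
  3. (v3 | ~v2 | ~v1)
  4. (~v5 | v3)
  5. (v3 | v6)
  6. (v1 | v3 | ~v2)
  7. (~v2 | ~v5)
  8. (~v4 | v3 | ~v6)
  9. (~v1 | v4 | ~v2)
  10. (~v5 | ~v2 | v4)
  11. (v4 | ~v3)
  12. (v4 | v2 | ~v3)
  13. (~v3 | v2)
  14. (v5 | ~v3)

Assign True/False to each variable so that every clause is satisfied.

v1 = T, v2 = F, v3 = F, v4 = F, v5 = F, v6 = T

Try v1 = True.
Try v2 = False.
  then v6 is forced to True.
  then v3 is forced to False.
  then v5 is forced to False.
  then v4 is forced to False.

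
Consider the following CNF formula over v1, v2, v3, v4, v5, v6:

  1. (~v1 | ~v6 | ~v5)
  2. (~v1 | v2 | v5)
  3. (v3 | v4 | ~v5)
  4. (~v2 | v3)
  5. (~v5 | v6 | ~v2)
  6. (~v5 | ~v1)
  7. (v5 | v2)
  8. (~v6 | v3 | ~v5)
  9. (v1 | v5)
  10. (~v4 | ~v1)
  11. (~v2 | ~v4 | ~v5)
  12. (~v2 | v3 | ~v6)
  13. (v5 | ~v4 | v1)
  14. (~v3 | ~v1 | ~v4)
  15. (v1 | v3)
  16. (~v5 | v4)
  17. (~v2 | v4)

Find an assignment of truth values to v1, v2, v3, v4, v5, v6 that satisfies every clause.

v1 = False  v2 = False  v3 = True  v4 = True  v5 = True  v6 = True

Set v1 = False and propagate.
  then v5 is forced to True.
  then v3 is forced to True.
  then v4 is forced to True.
  then v2 is forced to False.
v6 is now unconstrained; take v6 = True.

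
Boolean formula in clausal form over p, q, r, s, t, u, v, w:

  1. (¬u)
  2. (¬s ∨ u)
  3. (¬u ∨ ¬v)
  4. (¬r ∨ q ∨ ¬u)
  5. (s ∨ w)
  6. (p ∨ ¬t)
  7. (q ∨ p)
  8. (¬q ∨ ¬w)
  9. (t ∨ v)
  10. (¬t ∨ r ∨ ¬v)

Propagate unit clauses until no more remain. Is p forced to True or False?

True

(¬u) stands alone — u = False.
(¬s ∨ u) with u = False leaves only ¬s, so s = False.
From (s ∨ w) and s = False: w = True.
From (¬w ∨ ¬q) and w = True: q = False.
(q ∨ p): since q = False, the clause reduces to (p). p = True.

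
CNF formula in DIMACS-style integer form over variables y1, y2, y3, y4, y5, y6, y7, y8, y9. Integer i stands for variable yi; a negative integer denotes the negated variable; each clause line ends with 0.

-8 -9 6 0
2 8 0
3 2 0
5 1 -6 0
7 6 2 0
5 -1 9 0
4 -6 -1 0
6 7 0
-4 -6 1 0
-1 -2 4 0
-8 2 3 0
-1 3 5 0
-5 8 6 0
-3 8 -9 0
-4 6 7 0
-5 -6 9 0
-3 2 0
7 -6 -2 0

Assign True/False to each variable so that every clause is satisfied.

y1=False, y2=True, y3=False, y4=False, y5=True, y6=True, y7=True, y8=False, y9=True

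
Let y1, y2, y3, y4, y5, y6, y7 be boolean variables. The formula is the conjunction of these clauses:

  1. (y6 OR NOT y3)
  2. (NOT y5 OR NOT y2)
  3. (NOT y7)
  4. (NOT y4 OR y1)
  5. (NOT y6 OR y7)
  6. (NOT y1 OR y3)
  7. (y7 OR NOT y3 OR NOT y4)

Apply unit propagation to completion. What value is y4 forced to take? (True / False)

False

(NOT y7) is a unit clause: y7 = False.
(y7 OR NOT y6) with y7 = False leaves only NOT y6, so y6 = False.
(y6 OR NOT y3): since y6 = False, the clause reduces to (NOT y3). y3 = False.
(y3 OR NOT y1) with y3 = False leaves only NOT y1, so y1 = False.
From (y1 OR NOT y4) and y1 = False: y4 = False.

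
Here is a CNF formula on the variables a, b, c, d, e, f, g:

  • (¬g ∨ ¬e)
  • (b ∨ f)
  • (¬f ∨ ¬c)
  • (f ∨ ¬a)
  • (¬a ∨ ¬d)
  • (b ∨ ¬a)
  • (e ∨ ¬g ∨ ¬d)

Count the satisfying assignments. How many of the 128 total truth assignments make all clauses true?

23

Split on a, then f.
  a=T, f=T: remaining (b,c,d,e,g) ∈ {(T,F,F,F,F); (T,F,F,F,T); (T,F,F,T,F)} — 3.
  a=T, f=F: a clause becomes empty — 0.
  a=F, f=T: b free; 5 ways for (c,d,e,g) × 2^1 = 10.
  a=F, f=F: c free; 5 ways for (b,d,e,g) × 2^1 = 10.
Total: 3 + 0 + 10 + 10 = 23.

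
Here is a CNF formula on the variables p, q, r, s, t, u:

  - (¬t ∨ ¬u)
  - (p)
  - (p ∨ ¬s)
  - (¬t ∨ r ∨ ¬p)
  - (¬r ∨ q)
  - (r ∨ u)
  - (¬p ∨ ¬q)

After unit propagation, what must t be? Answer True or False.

False

(p) stands alone — p = True.
(¬p ∨ ¬q): since p = True, the clause reduces to (¬q). q = False.
(q ∨ ¬r) with q = False leaves only ¬r, so r = False.
From (¬t ∨ ¬p ∨ r) and r = False, p = True: t = False.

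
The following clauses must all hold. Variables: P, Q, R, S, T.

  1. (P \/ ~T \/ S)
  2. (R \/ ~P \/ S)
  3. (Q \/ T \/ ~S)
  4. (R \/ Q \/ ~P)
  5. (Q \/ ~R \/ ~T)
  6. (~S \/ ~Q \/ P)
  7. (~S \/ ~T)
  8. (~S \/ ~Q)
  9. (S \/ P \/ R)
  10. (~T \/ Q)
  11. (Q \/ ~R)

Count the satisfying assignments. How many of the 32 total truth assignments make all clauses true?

The models are:
  P=0 Q=1 R=1 S=0 T=0
  P=1 Q=1 R=1 S=0 T=0
  P=1 Q=1 R=1 S=0 T=1
Count: 3.

3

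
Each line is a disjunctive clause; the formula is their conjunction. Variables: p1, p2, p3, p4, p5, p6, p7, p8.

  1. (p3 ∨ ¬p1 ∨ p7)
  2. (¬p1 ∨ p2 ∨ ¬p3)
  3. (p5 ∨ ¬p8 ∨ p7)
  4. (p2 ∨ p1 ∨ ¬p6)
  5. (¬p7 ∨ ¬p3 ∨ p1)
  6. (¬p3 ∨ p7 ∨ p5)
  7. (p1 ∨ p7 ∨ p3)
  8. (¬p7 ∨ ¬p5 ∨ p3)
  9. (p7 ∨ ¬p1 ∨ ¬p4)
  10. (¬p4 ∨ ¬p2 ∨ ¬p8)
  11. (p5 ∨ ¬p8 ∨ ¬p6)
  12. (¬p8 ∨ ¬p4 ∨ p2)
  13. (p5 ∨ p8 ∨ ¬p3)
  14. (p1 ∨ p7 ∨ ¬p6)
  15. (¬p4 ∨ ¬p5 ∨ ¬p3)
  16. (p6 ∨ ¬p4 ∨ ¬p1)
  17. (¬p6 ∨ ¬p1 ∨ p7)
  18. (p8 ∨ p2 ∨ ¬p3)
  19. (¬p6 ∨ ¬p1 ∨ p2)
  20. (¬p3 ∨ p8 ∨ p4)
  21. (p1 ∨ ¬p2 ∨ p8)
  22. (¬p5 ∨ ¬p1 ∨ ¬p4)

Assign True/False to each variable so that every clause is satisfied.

Branch on p1: take p1 = False.
Branch on p2: take p2 = False.
  then p6 is forced to False.
Try p3 = False.
  then p7 is forced to True.
  then p5 is forced to False.
The remaining clauses are satisfied by p4 = False, p8 = False.
Check each clause:
  1. (¬p1 ∨ p3 ∨ p7) — ¬p1 is true.
  2. (p2 ∨ ¬p3 ∨ ¬p1) — ¬p3 is true.
  3. (p5 ∨ p7 ∨ ¬p8) — ¬p8 is true.
  4. (¬p6 ∨ p2 ∨ p1) — ¬p6 is true.
  5. (¬p3 ∨ ¬p7 ∨ p1) — ¬p3 is true.
  6. (p7 ∨ p5 ∨ ¬p3) — ¬p3 is true.
  7. (p1 ∨ p7 ∨ p3) — p7 is true.
  8. (¬p7 ∨ p3 ∨ ¬p5) — ¬p5 is true.
  9. (p7 ∨ ¬p4 ∨ ¬p1) — ¬p4 is true.
  10. (¬p4 ∨ ¬p8 ∨ ¬p2) — ¬p8 is true.
  11. (¬p6 ∨ ¬p8 ∨ p5) — ¬p8 is true.
  12. (¬p8 ∨ p2 ∨ ¬p4) — ¬p8 is true.
  13. (p8 ∨ p5 ∨ ¬p3) — ¬p3 is true.
  14. (p7 ∨ p1 ∨ ¬p6) — ¬p6 is true.
  15. (¬p5 ∨ ¬p4 ∨ ¬p3) — ¬p5 is true.
  16. (p6 ∨ ¬p4 ∨ ¬p1) — ¬p4 is true.
  17. (¬p1 ∨ ¬p6 ∨ p7) — ¬p6 is true.
  18. (p2 ∨ ¬p3 ∨ p8) — ¬p3 is true.
  19. (¬p1 ∨ ¬p6 ∨ p2) — ¬p6 is true.
  20. (p4 ∨ ¬p3 ∨ p8) — ¬p3 is true.
  21. (p1 ∨ ¬p2 ∨ p8) — ¬p2 is true.
  22. (¬p1 ∨ ¬p5 ∨ ¬p4) — ¬p5 is true.

p1=F, p2=F, p3=F, p4=F, p5=F, p6=F, p7=T, p8=F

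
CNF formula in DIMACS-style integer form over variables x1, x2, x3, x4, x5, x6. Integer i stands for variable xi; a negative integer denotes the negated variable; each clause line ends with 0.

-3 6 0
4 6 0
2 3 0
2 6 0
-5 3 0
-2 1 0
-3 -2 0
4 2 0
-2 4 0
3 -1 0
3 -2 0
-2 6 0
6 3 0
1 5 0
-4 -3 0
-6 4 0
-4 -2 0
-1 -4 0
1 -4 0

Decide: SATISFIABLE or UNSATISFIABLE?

x2 = True:
  propagation gives x1=True, x3=False; an empty clause results — contradiction.
x2 = False:
  propagation gives x3=True, x6=True, x4=True; an empty clause results — contradiction.
Every branch closes, so no satisfying assignment exists.

UNSATISFIABLE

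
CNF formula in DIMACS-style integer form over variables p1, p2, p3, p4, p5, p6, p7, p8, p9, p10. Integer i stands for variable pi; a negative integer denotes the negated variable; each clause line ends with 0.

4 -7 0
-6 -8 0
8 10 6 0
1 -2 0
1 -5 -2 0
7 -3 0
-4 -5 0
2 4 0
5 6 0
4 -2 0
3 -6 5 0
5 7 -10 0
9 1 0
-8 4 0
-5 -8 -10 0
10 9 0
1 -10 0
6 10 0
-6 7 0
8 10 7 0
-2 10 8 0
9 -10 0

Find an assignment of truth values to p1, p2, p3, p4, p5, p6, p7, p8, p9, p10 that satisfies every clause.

p1=True, p2=False, p3=True, p4=True, p5=False, p6=True, p7=True, p8=False, p9=True, p10=True

Check each clause:
  1. (¬p7 ∨ p4) — p4 is true.
  2. (¬p6 ∨ ¬p8) — ¬p8 is true.
  3. (p10 ∨ p6 ∨ p8) — p10 is true.
  4. (¬p2 ∨ p1) — p1 is true.
  5. (¬p5 ∨ p1 ∨ ¬p2) — p1 is true.
  6. (p7 ∨ ¬p3) — p7 is true.
  7. (¬p4 ∨ ¬p5) — ¬p5 is true.
  8. (p2 ∨ p4) — p4 is true.
  9. (p6 ∨ p5) — p6 is true.
  10. (p4 ∨ ¬p2) — p4 is true.
  11. (¬p6 ∨ p5 ∨ p3) — p3 is true.
  12. (p5 ∨ ¬p10 ∨ p7) — p7 is true.
  13. (p1 ∨ p9) — p9 is true.
  14. (p4 ∨ ¬p8) — ¬p8 is true.
  15. (¬p8 ∨ ¬p10 ∨ ¬p5) — ¬p8 is true.
  16. (p9 ∨ p10) — p9 is true.
  17. (p1 ∨ ¬p10) — p1 is true.
  18. (p6 ∨ p10) — p10 is true.
  19. (p7 ∨ ¬p6) — p7 is true.
  20. (p7 ∨ p8 ∨ p10) — p10 is true.
  21. (¬p2 ∨ p10 ∨ p8) — p10 is true.
  22. (¬p10 ∨ p9) — p9 is true.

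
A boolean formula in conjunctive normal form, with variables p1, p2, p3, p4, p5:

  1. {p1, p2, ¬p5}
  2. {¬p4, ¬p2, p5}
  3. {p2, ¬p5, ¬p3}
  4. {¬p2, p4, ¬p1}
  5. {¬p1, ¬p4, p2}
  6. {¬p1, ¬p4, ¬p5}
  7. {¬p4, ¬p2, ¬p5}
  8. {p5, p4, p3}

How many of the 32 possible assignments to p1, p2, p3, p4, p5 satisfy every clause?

Split on p2, then p4.
  p2=T, p4=T: a clause becomes empty — 0.
  p2=T, p4=F: remaining (p1,p3,p5) ∈ {(F,F,T); (F,T,F); (F,T,T)} — 3.
  p2=F, p4=T: remaining (p1,p3,p5) ∈ {(F,F,F); (F,T,F)} — 2.
  p2=F, p4=F: remaining (p1,p3,p5) ∈ {(F,T,F); (T,F,T); (T,T,F)} — 3.
Total: 0 + 3 + 2 + 3 = 8.

8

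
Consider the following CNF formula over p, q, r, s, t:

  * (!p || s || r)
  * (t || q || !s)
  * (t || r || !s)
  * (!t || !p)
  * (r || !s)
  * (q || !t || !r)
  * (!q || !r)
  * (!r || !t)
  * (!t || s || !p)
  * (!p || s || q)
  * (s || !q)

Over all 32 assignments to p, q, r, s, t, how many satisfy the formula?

3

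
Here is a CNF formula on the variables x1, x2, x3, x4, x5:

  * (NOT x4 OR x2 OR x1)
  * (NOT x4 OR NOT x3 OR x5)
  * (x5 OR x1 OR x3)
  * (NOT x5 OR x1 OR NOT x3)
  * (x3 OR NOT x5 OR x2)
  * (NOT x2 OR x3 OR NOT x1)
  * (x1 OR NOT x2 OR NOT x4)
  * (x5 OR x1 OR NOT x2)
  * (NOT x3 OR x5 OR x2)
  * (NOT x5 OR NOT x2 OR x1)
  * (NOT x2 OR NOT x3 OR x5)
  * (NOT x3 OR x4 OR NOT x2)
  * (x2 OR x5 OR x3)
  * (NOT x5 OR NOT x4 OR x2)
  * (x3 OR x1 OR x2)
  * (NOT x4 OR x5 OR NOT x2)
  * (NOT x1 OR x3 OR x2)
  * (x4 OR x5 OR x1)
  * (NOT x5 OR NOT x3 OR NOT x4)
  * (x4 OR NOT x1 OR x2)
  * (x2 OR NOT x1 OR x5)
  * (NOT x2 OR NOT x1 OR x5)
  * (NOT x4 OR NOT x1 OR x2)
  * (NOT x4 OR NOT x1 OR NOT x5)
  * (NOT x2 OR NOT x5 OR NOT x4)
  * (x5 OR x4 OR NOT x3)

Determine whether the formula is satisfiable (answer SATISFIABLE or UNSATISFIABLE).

x2 = True:
  x5 = True:
    propagation gives x1=True, x3=True, x4=True; an empty clause results — contradiction.
  x5 = False:
    propagation gives x1=True; an empty clause results — contradiction.
x2 = False:
  x5 = True:
    propagation gives x3=True, x1=True, x4=False; an empty clause results — contradiction.
  x5 = False:
    propagation gives x3=False; an empty clause results — contradiction.
Every branch closes, so no satisfying assignment exists.

UNSATISFIABLE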